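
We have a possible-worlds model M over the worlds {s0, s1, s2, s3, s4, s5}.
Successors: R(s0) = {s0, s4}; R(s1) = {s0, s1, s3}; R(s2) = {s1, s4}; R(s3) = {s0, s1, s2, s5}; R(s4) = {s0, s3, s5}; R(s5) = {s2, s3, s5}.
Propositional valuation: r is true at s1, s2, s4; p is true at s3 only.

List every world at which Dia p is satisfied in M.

Let φ = Dia p. Evaluate φ at each world:
  s0 (successors {s0, s4}): φ is false.
  s1 (successors {s0, s1, s3}): φ is true.
  s2 (successors {s1, s4}): φ is false.
  s3 (successors {s0, s1, s2, s5}): φ is false.
  s4 (successors {s0, s3, s5}): φ is true.
  s5 (successors {s2, s3, s5}): φ is true.
For instance, at s4:
  At s4: Dia p requires p at some successor in {s0, s3, s5}.
    p holds at s3, so Dia p is true at s4.
Satisfying worlds: {s1, s4, s5}

s1, s4, s5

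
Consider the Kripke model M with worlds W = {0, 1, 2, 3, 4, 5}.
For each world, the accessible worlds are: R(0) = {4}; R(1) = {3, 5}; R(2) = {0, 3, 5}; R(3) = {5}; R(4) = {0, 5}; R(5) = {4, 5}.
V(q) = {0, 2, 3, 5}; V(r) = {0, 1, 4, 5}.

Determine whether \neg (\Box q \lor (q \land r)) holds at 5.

At 5: \Box q \lor (q \land r) is true, so \neg (\Box q \lor (q \land r)) is false.
  At 5: \Box q is false, q \land r is true, so \Box q \lor (q \land r) is true.
    At 5: \Box q requires q at every successor {4, 5}.
      q fails at 4, so \Box q is false at 5.

No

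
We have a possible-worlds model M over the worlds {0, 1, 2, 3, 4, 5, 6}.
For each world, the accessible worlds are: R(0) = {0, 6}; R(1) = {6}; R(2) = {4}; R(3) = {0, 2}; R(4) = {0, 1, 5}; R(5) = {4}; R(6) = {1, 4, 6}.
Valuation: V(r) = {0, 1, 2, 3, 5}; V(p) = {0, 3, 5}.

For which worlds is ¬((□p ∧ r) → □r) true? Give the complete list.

none

Recall that □ψ holds at a world iff ψ holds at every accessible world, and ◇ψ holds iff ψ holds at some accessible world.
Let φ = ¬((□p ∧ r) → □r). Evaluate φ at each world:
  0 (successors {0, 6}): φ is false.
  1 (successors {6}): φ is false.
  2 (successors {4}): φ is false.
  3 (successors {0, 2}): φ is false.
  4 (successors {0, 1, 5}): φ is false.
  5 (successors {4}): φ is false.
  6 (successors {1, 4, 6}): φ is false.
For instance, at 2:
  At 2: (□p ∧ r) → □r is true, so ¬((□p ∧ r) → □r) is false.
    At 2: □p ∧ r is false, □r is false, so (□p ∧ r) → □r is true.
      At 2: □p is false, r is true, so □p ∧ r is false.
      At 2: □r requires r at every successor {4}.
        r fails at 4, so □r is false at 2.
Satisfying worlds: none.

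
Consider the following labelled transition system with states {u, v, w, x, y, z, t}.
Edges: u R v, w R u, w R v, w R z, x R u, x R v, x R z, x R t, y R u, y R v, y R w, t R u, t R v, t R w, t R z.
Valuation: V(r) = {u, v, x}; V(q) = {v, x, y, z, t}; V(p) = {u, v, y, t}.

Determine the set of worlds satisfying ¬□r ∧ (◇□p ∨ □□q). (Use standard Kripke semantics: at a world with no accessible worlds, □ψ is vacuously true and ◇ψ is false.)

w, x, y, t

Let φ = ¬□r ∧ (◇□p ∨ □□q). Evaluate φ at each world:
  u (successors {v}): φ is false.
  v (successors ∅): φ is false.
  w (successors {u, v, z}): φ is true.
  x (successors {u, v, z, t}): φ is true.
  y (successors {u, v, w}): φ is true.
  z (successors ∅): φ is false.
  t (successors {u, v, w, z}): φ is true.
For instance, at y:
  At y: ¬□r is true, ◇□p ∨ □□q is true, so ¬□r ∧ (◇□p ∨ □□q) is true.
    At y: □r is false, so ¬□r is true.
      At y: □r requires r at every successor {u, v, w}.
        r fails at w, so □r is false at y.
    At y: ◇□p is true, □□q is false, so ◇□p ∨ □□q is true.
      At y: ◇□p requires □p at some successor in {u, v, w}.
        □p holds at u, so ◇□p is true at y.
      At y: □□q requires □q at every successor {u, v, w}.
        □q fails at w, so □□q is false at y.
Satisfying worlds: {w, x, y, t}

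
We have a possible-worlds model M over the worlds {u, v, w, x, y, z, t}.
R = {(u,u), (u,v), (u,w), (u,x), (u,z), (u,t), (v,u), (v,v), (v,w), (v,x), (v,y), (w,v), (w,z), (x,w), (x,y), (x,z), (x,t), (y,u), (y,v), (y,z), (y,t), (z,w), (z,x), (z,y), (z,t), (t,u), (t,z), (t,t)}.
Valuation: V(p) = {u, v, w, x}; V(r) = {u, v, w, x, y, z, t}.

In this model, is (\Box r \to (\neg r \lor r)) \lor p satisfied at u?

At u: \Box r \to (\neg r \lor r) is true, p is true, so (\Box r \to (\neg r \lor r)) \lor p is true.
  At u: \Box r is true, \neg r \lor r is true, so \Box r \to (\neg r \lor r) is true.
    At u: \Box r requires r at every successor {u, v, w, x, z, t}.
      At u: r is true.
      At v: r is true.
      At w: r is true.
      At x: r is true.
      At z: r is true.
      At t: r is true.
    So \Box r is true at u.

Yes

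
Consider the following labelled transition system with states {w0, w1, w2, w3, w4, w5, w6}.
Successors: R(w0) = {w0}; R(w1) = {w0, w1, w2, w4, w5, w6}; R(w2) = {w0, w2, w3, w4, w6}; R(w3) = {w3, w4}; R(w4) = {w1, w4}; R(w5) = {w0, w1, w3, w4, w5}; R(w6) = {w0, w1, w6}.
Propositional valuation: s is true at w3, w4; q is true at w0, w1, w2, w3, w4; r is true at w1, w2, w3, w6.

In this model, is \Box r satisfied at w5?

At w5: \Box r requires r at every successor {w0, w1, w3, w4, w5}.
  r fails at w0, so \Box r is false at w5.

No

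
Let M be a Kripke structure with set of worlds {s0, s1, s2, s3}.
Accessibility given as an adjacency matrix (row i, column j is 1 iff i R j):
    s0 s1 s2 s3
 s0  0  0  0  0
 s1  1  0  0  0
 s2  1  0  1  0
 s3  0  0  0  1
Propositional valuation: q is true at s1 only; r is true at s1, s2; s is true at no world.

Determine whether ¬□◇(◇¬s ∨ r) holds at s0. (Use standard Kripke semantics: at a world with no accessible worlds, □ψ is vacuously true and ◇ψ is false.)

At s0: □◇(◇¬s ∨ r) is true, so ¬□◇(◇¬s ∨ r) is false.
  At s0: no accessible worlds, so □◇(◇¬s ∨ r) holds vacuously.

No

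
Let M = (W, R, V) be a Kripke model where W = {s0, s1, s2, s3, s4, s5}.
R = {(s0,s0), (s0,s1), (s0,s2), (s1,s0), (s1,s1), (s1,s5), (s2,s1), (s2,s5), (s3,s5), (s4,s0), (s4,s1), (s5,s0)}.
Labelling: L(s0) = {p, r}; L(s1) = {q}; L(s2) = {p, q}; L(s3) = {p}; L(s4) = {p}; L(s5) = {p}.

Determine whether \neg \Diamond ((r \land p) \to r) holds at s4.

No

Recall that \Diamond ψ holds at a world iff ψ holds at some accessible world.
At s4: \Diamond ((r \land p) \to r) is true, so \neg \Diamond ((r \land p) \to r) is false.
  At s4: \Diamond ((r \land p) \to r) requires (r \land p) \to r at some successor in {s0, s1}.
    (r \land p) \to r holds at s0, so \Diamond ((r \land p) \to r) is true at s4.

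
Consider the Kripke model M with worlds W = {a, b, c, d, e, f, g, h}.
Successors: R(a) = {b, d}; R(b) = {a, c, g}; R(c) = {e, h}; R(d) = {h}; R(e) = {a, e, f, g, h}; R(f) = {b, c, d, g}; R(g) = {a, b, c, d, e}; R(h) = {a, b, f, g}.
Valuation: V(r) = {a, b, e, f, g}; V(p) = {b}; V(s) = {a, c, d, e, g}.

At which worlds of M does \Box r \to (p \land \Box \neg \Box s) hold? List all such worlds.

a, b, c, d, e, f, g

Let φ = \Box r \to (p \land \Box \neg \Box s). Evaluate φ at each world:
  a (successors {b, d}): φ is true.
  b (successors {a, c, g}): φ is true.
  c (successors {e, h}): φ is true.
  d (successors {h}): φ is true.
  e (successors {a, e, f, g, h}): φ is true.
  f (successors {b, c, d, g}): φ is true.
  g (successors {a, b, c, d, e}): φ is true.
  h (successors {a, b, f, g}): φ is false.
For instance, at h:
  At h: \Box r is true, p \land \Box \neg \Box s is false, so \Box r \to (p \land \Box \neg \Box s) is false.
    At h: \Box r requires r at every successor {a, b, f, g}.
      At a: r is true.
      At b: r is true.
      At f: r is true.
      At g: r is true.
    So \Box r is true at h.
    At h: p is false, \Box \neg \Box s is false, so p \land \Box \neg \Box s is false.
      At h: \Box \neg \Box s requires \neg \Box s at every successor {a, b, f, g}.
        \neg \Box s fails at b, so \Box \neg \Box s is false at h.
Satisfying worlds: {a, b, c, d, e, f, g}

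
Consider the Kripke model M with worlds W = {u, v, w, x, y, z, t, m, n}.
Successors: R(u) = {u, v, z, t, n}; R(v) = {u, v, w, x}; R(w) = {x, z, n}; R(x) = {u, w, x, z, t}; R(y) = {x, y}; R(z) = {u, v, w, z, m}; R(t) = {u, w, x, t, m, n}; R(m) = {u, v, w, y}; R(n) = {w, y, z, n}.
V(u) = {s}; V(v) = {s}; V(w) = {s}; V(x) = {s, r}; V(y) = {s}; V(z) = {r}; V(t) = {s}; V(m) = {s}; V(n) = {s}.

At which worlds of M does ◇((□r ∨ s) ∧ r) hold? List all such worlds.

Let φ = ◇((□r ∨ s) ∧ r). Evaluate φ at each world:
  u (successors {u, v, z, t, n}): φ is false.
  v (successors {u, v, w, x}): φ is true.
  w (successors {x, z, n}): φ is true.
  x (successors {u, w, x, z, t}): φ is true.
  y (successors {x, y}): φ is true.
  z (successors {u, v, w, z, m}): φ is false.
  t (successors {u, w, x, t, m, n}): φ is true.
  m (successors {u, v, w, y}): φ is false.
  n (successors {w, y, z, n}): φ is false.
For instance, at z:
  At z: ◇((□r ∨ s) ∧ r) requires (□r ∨ s) ∧ r at some successor in {u, v, w, z, m}.
    At u: (□r ∨ s) ∧ r is false.
    At v: (□r ∨ s) ∧ r is false.
    At w: (□r ∨ s) ∧ r is false.
    At z: (□r ∨ s) ∧ r is false.
    At m: (□r ∨ s) ∧ r is false.
  So ◇((□r ∨ s) ∧ r) is false at z.
Satisfying worlds: {v, w, x, y, t}

v, w, x, y, t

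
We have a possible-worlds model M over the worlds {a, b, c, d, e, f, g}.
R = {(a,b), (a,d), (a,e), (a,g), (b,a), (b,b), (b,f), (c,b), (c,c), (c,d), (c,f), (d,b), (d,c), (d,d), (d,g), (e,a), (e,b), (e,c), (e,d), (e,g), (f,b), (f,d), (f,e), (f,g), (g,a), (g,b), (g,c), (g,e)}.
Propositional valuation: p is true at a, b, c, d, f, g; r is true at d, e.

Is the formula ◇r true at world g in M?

At g: ◇r requires r at some successor in {a, b, c, e}.
  r holds at e, so ◇r is true at g.

Yes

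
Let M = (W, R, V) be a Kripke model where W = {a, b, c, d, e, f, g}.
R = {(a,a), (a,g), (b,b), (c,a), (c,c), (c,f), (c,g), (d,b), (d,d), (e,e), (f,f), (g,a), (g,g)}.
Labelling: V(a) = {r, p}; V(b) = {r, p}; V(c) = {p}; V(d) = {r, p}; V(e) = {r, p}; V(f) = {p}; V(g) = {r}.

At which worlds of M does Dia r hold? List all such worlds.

Let φ = Dia r. Evaluate φ at each world:
  a (successors {a, g}): φ is true.
  b (successors {b}): φ is true.
  c (successors {a, c, f, g}): φ is true.
  d (successors {b, d}): φ is true.
  e (successors {e}): φ is true.
  f (successors {f}): φ is false.
  g (successors {a, g}): φ is true.
For instance, at d:
  At d: Dia r requires r at some successor in {b, d}.
    r holds at b, so Dia r is true at d.
Satisfying worlds: {a, b, c, d, e, g}

a, b, c, d, e, g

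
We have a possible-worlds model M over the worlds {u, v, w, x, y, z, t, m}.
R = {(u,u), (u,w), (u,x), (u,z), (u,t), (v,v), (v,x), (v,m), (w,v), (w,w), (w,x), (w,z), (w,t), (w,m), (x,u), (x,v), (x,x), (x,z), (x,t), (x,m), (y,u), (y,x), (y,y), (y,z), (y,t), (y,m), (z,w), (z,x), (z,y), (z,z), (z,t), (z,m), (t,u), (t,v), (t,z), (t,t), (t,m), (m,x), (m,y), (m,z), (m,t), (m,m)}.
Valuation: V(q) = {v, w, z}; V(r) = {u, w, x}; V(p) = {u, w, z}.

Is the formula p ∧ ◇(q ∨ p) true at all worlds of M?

No

Let φ = p ∧ ◇(q ∨ p). Evaluate φ at each world:
  u (successors {u, w, x, z, t}): φ is true.
  v (successors {v, x, m}): φ is false.
  w (successors {v, w, x, z, t, m}): φ is true.
  x (successors {u, v, x, z, t, m}): φ is false.
  y (successors {u, x, y, z, t, m}): φ is false.
  z (successors {w, x, y, z, t, m}): φ is true.
  t (successors {u, v, z, t, m}): φ is false.
  m (successors {x, y, z, t, m}): φ is false.
Detail at v (counterexample):
  At v: p is false, ◇(q ∨ p) is true, so p ∧ ◇(q ∨ p) is false.
    At v: ◇(q ∨ p) requires q ∨ p at some successor in {v, x, m}.
      q ∨ p holds at v, so ◇(q ∨ p) is true at v.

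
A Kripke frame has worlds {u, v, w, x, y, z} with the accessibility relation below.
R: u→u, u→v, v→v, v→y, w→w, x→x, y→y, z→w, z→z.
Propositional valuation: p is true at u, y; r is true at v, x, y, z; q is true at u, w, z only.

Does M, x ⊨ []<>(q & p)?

At x: []<>(q & p) requires <>(q & p) at every successor {x}.
  <>(q & p) fails at x, so []<>(q & p) is false at x.
    At x: <>(q & p) requires q & p at some successor in {x}.
      At x: q & p is false.
    So <>(q & p) is false at x.

No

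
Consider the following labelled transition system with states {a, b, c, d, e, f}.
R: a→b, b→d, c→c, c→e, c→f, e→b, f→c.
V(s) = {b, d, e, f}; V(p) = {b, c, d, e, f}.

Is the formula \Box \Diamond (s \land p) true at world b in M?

No

At b: \Box \Diamond (s \land p) requires \Diamond (s \land p) at every successor {d}.
  \Diamond (s \land p) fails at d, so \Box \Diamond (s \land p) is false at b.
    At d: no accessible worlds, so \Diamond (s \land p) is false.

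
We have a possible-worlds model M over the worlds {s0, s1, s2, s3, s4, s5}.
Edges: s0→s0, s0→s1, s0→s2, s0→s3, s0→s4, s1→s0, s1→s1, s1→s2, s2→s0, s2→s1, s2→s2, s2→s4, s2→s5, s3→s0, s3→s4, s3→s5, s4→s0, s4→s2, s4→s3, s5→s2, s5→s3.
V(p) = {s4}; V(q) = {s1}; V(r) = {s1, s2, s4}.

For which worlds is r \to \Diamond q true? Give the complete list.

Let φ = r \to \Diamond q. Evaluate φ at each world:
  s0 (successors {s0, s1, s2, s3, s4}): φ is true.
  s1 (successors {s0, s1, s2}): φ is true.
  s2 (successors {s0, s1, s2, s4, s5}): φ is true.
  s3 (successors {s0, s4, s5}): φ is true.
  s4 (successors {s0, s2, s3}): φ is false.
  s5 (successors {s2, s3}): φ is true.
For instance, at s0:
  At s0: r is false, \Diamond q is true, so r \to \Diamond q is true.
    At s0: \Diamond q requires q at some successor in {s0, s1, s2, s3, s4}.
      q holds at s1, so \Diamond q is true at s0.
Satisfying worlds: {s0, s1, s2, s3, s5}

s0, s1, s2, s3, s5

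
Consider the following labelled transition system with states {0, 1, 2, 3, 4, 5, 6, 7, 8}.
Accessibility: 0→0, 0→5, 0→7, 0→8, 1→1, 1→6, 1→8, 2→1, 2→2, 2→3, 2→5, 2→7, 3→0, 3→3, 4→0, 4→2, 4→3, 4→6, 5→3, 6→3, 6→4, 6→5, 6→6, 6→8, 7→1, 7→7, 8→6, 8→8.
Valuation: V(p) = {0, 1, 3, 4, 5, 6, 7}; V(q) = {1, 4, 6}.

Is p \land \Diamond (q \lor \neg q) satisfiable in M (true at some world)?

Recall that \Diamond ψ holds at a world iff ψ holds at some accessible world.
Let φ = p \land \Diamond (q \lor \neg q). Evaluate φ at each world:
  0 (successors {0, 5, 7, 8}): φ is true.
  1 (successors {1, 6, 8}): φ is true.
  2 (successors {1, 2, 3, 5, 7}): φ is false.
  3 (successors {0, 3}): φ is true.
  4 (successors {0, 2, 3, 6}): φ is true.
  5 (successors {3}): φ is true.
  6 (successors {3, 4, 5, 6, 8}): φ is true.
  7 (successors {1, 7}): φ is true.
  8 (successors {6, 8}): φ is false.
Detail at 0 (witness):
  At 0: p is true, \Diamond (q \lor \neg q) is true, so p \land \Diamond (q \lor \neg q) is true.
    At 0: \Diamond (q \lor \neg q) requires q \lor \neg q at some successor in {0, 5, 7, 8}.
      q \lor \neg q holds at 0, so \Diamond (q \lor \neg q) is true at 0.

Yes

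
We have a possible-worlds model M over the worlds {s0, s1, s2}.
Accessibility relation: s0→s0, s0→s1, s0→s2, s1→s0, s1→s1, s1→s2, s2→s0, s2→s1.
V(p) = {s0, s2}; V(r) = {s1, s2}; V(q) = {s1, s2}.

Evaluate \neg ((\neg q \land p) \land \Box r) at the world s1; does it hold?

At s1: (\neg q \land p) \land \Box r is false, so \neg ((\neg q \land p) \land \Box r) is true.
  At s1: \neg q \land p is false, \Box r is false, so (\neg q \land p) \land \Box r is false.
    At s1: \Box r requires r at every successor {s0, s1, s2}.
      r fails at s0, so \Box r is false at s1.

Yes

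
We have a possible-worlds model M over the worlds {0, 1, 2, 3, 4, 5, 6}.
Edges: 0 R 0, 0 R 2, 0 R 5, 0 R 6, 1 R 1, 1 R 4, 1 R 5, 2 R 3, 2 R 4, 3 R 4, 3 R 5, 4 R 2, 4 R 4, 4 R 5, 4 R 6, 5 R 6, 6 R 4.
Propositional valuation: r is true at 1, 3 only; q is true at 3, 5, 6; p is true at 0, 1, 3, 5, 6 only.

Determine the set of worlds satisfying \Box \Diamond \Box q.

Let φ = \Box \Diamond \Box q. Evaluate φ at each world:
  0 (successors {0, 2, 5, 6}): φ is false.
  1 (successors {1, 4, 5}): φ is false.
  2 (successors {3, 4}): φ is true.
  3 (successors {4, 5}): φ is false.
  4 (successors {2, 4, 5, 6}): φ is false.
  5 (successors {6}): φ is false.
  6 (successors {4}): φ is true.
For instance, at 2:
  At 2: \Box \Diamond \Box q requires \Diamond \Box q at every successor {3, 4}.
      At 3: \Diamond \Box q requires \Box q at some successor in {4, 5}.
        \Box q holds at 5, so \Diamond \Box q is true at 3.
      At 4: \Diamond \Box q requires \Box q at some successor in {2, 4, 5, 6}.
        \Box q holds at 5, so \Diamond \Box q is true at 4.
  So \Box \Diamond \Box q is true at 2.
Satisfying worlds: {2, 6}

2, 6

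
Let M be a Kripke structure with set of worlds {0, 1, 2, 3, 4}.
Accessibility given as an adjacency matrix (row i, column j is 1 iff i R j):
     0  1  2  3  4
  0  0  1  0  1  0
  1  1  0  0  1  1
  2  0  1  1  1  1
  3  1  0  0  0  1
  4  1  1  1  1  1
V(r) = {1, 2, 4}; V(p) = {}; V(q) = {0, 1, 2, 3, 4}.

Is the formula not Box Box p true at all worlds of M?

Yes

Let φ = not Box Box p. Evaluate φ at each world:
  0 (successors {1, 3}): φ is true.
  1 (successors {0, 3, 4}): φ is true.
  2 (successors {1, 2, 3, 4}): φ is true.
  3 (successors {0, 4}): φ is true.
  4 (successors {0, 1, 2, 3, 4}): φ is true.
For instance, at 0:
  At 0: Box Box p is false, so not Box Box p is true.
    At 0: Box Box p requires Box p at every successor {1, 3}.
      Box p fails at 1, so Box Box p is false at 0.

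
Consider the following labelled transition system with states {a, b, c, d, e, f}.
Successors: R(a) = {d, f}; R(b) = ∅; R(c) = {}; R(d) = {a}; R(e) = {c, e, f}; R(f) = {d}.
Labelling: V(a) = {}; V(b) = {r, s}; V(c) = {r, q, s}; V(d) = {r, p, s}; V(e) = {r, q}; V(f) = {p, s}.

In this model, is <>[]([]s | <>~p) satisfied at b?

At b: no accessible worlds, so <>[]([]s | <>~p) is false.

No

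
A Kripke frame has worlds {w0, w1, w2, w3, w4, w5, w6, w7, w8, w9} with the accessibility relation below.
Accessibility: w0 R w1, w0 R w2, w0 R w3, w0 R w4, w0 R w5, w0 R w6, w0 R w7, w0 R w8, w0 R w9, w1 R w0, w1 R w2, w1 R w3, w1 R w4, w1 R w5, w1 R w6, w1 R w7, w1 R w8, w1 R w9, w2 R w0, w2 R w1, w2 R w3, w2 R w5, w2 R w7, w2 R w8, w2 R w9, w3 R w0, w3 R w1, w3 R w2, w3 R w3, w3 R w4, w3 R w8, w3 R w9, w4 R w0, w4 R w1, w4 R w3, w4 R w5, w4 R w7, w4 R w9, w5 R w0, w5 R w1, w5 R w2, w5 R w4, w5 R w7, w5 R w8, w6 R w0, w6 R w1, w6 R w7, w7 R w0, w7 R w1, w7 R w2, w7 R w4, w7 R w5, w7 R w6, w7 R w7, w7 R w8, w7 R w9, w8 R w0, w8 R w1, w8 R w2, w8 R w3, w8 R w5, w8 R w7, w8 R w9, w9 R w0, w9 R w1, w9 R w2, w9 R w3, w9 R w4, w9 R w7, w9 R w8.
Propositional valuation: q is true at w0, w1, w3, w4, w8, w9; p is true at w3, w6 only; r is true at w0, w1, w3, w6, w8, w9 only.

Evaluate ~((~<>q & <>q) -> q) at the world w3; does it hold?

No

At w3: (~<>q & <>q) -> q is true, so ~((~<>q & <>q) -> q) is false.
  At w3: ~<>q & <>q is false, q is true, so (~<>q & <>q) -> q is true.
    At w3: ~<>q is false, <>q is true, so ~<>q & <>q is false.
      At w3: <>q is true, so ~<>q is false.
      At w3: <>q requires q at some successor in {w0, w1, w2, w3, w4, w8, w9}.
        q holds at w0, so <>q is true at w3.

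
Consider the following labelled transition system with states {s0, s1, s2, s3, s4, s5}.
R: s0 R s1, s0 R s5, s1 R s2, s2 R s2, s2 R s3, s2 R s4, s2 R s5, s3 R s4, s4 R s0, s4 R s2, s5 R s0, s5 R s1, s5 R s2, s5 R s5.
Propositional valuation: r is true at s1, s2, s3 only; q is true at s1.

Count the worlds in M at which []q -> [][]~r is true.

Let φ = []q -> [][]~r. Evaluate φ at each world:
  s0 (successors {s1, s5}): φ is true.
  s1 (successors {s2}): φ is true.
  s2 (successors {s2, s3, s4, s5}): φ is true.
  s3 (successors {s4}): φ is true.
  s4 (successors {s0, s2}): φ is true.
  s5 (successors {s0, s1, s2, s5}): φ is true.
For instance, at s4:
  At s4: []q is false, [][]~r is false, so []q -> [][]~r is true.
    At s4: []q requires q at every successor {s0, s2}.
      q fails at s0, so []q is false at s4.
    At s4: [][]~r requires []~r at every successor {s0, s2}.
      []~r fails at s0, so [][]~r is false at s4.
Satisfying worlds: {s0, s1, s2, s3, s4, s5}

6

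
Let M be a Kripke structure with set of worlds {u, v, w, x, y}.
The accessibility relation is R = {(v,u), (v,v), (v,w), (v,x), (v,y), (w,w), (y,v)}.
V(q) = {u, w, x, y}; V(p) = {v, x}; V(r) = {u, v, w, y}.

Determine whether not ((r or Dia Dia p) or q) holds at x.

At x: (r or Dia Dia p) or q is true, so not ((r or Dia Dia p) or q) is false.
  At x: r or Dia Dia p is false, q is true, so (r or Dia Dia p) or q is true.
    At x: r is false, Dia Dia p is false, so r or Dia Dia p is false.
      At x: no accessible worlds, so Dia Dia p is false.

No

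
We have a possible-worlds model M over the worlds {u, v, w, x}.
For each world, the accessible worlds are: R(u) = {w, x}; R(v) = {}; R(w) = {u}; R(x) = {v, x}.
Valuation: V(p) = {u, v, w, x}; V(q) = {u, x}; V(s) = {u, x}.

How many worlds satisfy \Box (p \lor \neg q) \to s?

2

Recall that \Box ψ holds at a world iff ψ holds at every accessible world, and \Diamond ψ holds iff ψ holds at some accessible world.
Let φ = \Box (p \lor \neg q) \to s. Evaluate φ at each world:
  u (successors {w, x}): φ is true.
  v (successors ∅): φ is false.
  w (successors {u}): φ is false.
  x (successors {v, x}): φ is true.
For instance, at w:
  At w: \Box (p \lor \neg q) is true, s is false, so \Box (p \lor \neg q) \to s is false.
    At w: \Box (p \lor \neg q) requires p \lor \neg q at every successor {u}.
      At u: p \lor \neg q is true.
    So \Box (p \lor \neg q) is true at w.
Satisfying worlds: {u, x}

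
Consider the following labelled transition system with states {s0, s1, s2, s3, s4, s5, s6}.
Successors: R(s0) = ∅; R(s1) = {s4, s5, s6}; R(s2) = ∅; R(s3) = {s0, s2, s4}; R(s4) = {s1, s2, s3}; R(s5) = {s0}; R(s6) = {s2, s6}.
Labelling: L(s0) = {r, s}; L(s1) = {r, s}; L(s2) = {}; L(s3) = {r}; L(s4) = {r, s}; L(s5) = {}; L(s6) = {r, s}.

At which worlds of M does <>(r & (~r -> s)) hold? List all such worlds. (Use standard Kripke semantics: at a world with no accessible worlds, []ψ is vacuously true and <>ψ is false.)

s1, s3, s4, s5, s6

Let φ = <>(r & (~r -> s)). Evaluate φ at each world:
  s0 (successors ∅): φ is false.
  s1 (successors {s4, s5, s6}): φ is true.
  s2 (successors ∅): φ is false.
  s3 (successors {s0, s2, s4}): φ is true.
  s4 (successors {s1, s2, s3}): φ is true.
  s5 (successors {s0}): φ is true.
  s6 (successors {s2, s6}): φ is true.
For instance, at s1:
  At s1: <>(r & (~r -> s)) requires r & (~r -> s) at some successor in {s4, s5, s6}.
    r & (~r -> s) holds at s4, so <>(r & (~r -> s)) is true at s1.
Satisfying worlds: {s1, s3, s4, s5, s6}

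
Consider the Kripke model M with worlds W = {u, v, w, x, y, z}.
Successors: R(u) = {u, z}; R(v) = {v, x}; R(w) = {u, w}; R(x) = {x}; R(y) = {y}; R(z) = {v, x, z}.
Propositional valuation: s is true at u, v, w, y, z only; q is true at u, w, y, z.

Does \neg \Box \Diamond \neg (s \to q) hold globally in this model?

Let φ = \neg \Box \Diamond \neg (s \to q). Evaluate φ at each world:
  u (successors {u, z}): φ is true.
  v (successors {v, x}): φ is true.
  w (successors {u, w}): φ is true.
  x (successors {x}): φ is true.
  y (successors {y}): φ is true.
  z (successors {v, x, z}): φ is true.
For instance, at z:
  At z: \Box \Diamond \neg (s \to q) is false, so \neg \Box \Diamond \neg (s \to q) is true.
    At z: \Box \Diamond \neg (s \to q) requires \Diamond \neg (s \to q) at every successor {v, x, z}.
      \Diamond \neg (s \to q) fails at x, so \Box \Diamond \neg (s \to q) is false at z.

Yes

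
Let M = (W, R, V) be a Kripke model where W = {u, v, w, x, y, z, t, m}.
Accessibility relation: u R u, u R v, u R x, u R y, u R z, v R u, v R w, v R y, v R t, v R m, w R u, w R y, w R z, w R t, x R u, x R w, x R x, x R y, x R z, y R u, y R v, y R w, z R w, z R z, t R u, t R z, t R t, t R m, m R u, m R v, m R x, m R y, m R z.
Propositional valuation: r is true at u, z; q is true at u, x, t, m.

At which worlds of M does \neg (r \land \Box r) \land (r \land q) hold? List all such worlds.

u

Let φ = \neg (r \land \Box r) \land (r \land q). Evaluate φ at each world:
  u (successors {u, v, x, y, z}): φ is true.
  v (successors {u, w, y, t, m}): φ is false.
  w (successors {u, y, z, t}): φ is false.
  x (successors {u, w, x, y, z}): φ is false.
  y (successors {u, v, w}): φ is false.
  z (successors {w, z}): φ is false.
  t (successors {u, z, t, m}): φ is false.
  m (successors {u, v, x, y, z}): φ is false.
For instance, at w:
  At w: \neg (r \land \Box r) is true, r \land q is false, so \neg (r \land \Box r) \land (r \land q) is false.
    At w: r \land \Box r is false, so \neg (r \land \Box r) is true.
      At w: r is false, \Box r is false, so r \land \Box r is false.
Satisfying worlds: {u}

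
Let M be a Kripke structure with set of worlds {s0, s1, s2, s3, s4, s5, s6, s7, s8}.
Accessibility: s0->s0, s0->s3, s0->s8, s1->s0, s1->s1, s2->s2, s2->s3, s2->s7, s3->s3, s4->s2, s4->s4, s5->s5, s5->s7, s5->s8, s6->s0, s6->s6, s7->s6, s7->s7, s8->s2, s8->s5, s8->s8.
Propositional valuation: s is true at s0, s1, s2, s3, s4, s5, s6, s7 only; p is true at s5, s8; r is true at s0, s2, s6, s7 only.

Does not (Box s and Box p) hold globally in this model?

Let φ = not (Box s and Box p). Evaluate φ at each world:
  s0 (successors {s0, s3, s8}): φ is true.
  s1 (successors {s0, s1}): φ is true.
  s2 (successors {s2, s3, s7}): φ is true.
  s3 (successors {s3}): φ is true.
  s4 (successors {s2, s4}): φ is true.
  s5 (successors {s5, s7, s8}): φ is true.
  s6 (successors {s0, s6}): φ is true.
  s7 (successors {s6, s7}): φ is true.
  s8 (successors {s2, s5, s8}): φ is true.
For instance, at s4:
  At s4: Box s and Box p is false, so not (Box s and Box p) is true.
    At s4: Box s is true, Box p is false, so Box s and Box p is false.
      At s4: Box s requires s at every successor {s2, s4}.
        At s2: s is true.
        At s4: s is true.
      So Box s is true at s4.
      At s4: Box p requires p at every successor {s2, s4}.
        p fails at s2, so Box p is false at s4.

Yes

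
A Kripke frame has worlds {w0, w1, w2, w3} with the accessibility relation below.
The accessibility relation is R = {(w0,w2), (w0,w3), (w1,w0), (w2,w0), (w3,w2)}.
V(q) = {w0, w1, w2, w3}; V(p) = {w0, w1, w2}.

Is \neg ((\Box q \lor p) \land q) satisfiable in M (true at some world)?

Recall that \Box ψ holds at a world iff ψ holds at every accessible world, and \Diamond ψ holds iff ψ holds at some accessible world.
Let φ = \neg ((\Box q \lor p) \land q). Evaluate φ at each world:
  w0 (successors {w2, w3}): φ is false.
  w1 (successors {w0}): φ is false.
  w2 (successors {w0}): φ is false.
  w3 (successors {w2}): φ is false.
For instance, at w0:
  At w0: (\Box q \lor p) \land q is true, so \neg ((\Box q \lor p) \land q) is false.
    At w0: \Box q \lor p is true, q is true, so (\Box q \lor p) \land q is true.
      At w0: \Box q is true, p is true, so \Box q \lor p is true.

No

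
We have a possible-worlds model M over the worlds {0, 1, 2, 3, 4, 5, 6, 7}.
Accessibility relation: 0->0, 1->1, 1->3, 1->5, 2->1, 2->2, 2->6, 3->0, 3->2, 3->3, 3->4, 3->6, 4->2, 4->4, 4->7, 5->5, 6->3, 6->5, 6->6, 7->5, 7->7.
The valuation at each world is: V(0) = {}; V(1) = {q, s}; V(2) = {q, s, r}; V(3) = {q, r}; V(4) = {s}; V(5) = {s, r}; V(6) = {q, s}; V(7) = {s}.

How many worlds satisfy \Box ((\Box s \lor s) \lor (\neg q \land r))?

4

Let φ = \Box ((\Box s \lor s) \lor (\neg q \land r)). Evaluate φ at each world:
  0 (successors {0}): φ is false.
  1 (successors {1, 3, 5}): φ is false.
  2 (successors {1, 2, 6}): φ is true.
  3 (successors {0, 2, 3, 4, 6}): φ is false.
  4 (successors {2, 4, 7}): φ is true.
  5 (successors {5}): φ is true.
  6 (successors {3, 5, 6}): φ is false.
  7 (successors {5, 7}): φ is true.
For instance, at 7:
  At 7: \Box ((\Box s \lor s) \lor (\neg q \land r)) requires (\Box s \lor s) \lor (\neg q \land r) at every successor {5, 7}.
      At 5: \Box s \lor s is true, \neg q \land r is true, so (\Box s \lor s) \lor (\neg q \land r) is true.
      At 7: \Box s \lor s is true, \neg q \land r is false, so (\Box s \lor s) \lor (\neg q \land r) is true.
  So \Box ((\Box s \lor s) \lor (\neg q \land r)) is true at 7.
Satisfying worlds: {2, 4, 5, 7}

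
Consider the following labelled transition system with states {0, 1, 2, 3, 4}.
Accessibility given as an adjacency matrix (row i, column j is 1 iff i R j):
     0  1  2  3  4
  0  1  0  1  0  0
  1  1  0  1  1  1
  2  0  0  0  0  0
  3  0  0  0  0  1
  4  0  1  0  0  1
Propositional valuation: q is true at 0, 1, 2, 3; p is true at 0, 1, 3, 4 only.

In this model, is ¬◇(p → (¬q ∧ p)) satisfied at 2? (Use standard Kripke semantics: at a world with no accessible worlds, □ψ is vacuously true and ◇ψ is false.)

Recall that ◇ψ holds at a world iff ψ holds at some accessible world.
At 2: ◇(p → (¬q ∧ p)) is false, so ¬◇(p → (¬q ∧ p)) is true.
  At 2: no accessible worlds, so ◇(p → (¬q ∧ p)) is false.

Yes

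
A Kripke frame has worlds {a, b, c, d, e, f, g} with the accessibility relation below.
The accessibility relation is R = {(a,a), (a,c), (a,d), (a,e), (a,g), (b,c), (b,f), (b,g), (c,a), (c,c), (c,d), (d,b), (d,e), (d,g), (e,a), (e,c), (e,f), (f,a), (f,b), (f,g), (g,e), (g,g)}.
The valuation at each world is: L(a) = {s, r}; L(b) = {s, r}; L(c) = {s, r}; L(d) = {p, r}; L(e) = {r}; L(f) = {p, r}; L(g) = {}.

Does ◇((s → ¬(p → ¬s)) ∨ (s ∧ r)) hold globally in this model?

Yes

Let φ = ◇((s → ¬(p → ¬s)) ∨ (s ∧ r)). Evaluate φ at each world:
  a (successors {a, c, d, e, g}): φ is true.
  b (successors {c, f, g}): φ is true.
  c (successors {a, c, d}): φ is true.
  d (successors {b, e, g}): φ is true.
  e (successors {a, c, f}): φ is true.
  f (successors {a, b, g}): φ is true.
  g (successors {e, g}): φ is true.
For instance, at d:
  At d: ◇((s → ¬(p → ¬s)) ∨ (s ∧ r)) requires (s → ¬(p → ¬s)) ∨ (s ∧ r) at some successor in {b, e, g}.
    (s → ¬(p → ¬s)) ∨ (s ∧ r) holds at b, so ◇((s → ¬(p → ¬s)) ∨ (s ∧ r)) is true at d.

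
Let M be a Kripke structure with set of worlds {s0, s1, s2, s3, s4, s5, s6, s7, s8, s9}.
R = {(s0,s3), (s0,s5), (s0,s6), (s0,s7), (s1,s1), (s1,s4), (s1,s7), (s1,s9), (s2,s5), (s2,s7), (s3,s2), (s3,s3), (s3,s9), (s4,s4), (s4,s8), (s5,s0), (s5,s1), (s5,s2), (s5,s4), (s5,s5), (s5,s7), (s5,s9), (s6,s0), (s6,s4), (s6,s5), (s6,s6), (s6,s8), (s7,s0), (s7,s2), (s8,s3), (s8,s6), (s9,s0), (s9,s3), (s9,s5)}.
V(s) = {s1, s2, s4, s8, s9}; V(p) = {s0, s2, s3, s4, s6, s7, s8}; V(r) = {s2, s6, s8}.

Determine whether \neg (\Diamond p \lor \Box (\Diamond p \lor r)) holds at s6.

At s6: \Diamond p \lor \Box (\Diamond p \lor r) is true, so \neg (\Diamond p \lor \Box (\Diamond p \lor r)) is false.
  At s6: \Diamond p is true, \Box (\Diamond p \lor r) is true, so \Diamond p \lor \Box (\Diamond p \lor r) is true.
    At s6: \Diamond p requires p at some successor in {s0, s4, s5, s6, s8}.
      p holds at s0, so \Diamond p is true at s6.
    At s6: \Box (\Diamond p \lor r) requires \Diamond p \lor r at every successor {s0, s4, s5, s6, s8}.
      At s0: \Diamond p \lor r is true.
      At s4: \Diamond p \lor r is true.
      At s5: \Diamond p \lor r is true.
      At s6: \Diamond p \lor r is true.
      At s8: \Diamond p \lor r is true.
    So \Box (\Diamond p \lor r) is true at s6.

No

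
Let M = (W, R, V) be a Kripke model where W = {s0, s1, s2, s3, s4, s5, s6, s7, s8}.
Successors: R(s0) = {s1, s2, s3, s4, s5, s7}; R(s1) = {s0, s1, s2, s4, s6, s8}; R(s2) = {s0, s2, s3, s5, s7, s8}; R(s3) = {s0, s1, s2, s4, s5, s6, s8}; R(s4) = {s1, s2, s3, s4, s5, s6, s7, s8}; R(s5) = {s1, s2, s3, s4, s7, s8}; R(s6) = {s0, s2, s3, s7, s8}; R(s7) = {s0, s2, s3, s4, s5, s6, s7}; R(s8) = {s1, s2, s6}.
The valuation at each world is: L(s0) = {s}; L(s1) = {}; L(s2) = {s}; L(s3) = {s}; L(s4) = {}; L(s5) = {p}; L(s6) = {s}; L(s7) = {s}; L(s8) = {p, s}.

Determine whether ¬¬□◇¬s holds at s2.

Yes

At s2: ¬□◇¬s is false, so ¬¬□◇¬s is true.
  At s2: □◇¬s is true, so ¬□◇¬s is false.
    At s2: □◇¬s requires ◇¬s at every successor {s0, s2, s3, s5, s7, s8}.
      At s0: ◇¬s is true.
      At s2: ◇¬s is true.
      At s3: ◇¬s is true.
      At s5: ◇¬s is true.
      At s7: ◇¬s is true.
      At s8: ◇¬s is true.
    So □◇¬s is true at s2.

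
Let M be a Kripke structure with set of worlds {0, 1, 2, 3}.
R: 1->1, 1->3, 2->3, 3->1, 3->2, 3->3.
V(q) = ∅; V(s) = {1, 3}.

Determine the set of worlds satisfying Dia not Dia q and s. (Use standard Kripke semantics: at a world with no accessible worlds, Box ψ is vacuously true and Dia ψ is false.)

Let φ = Dia not Dia q and s. Evaluate φ at each world:
  0 (successors ∅): φ is false.
  1 (successors {1, 3}): φ is true.
  2 (successors {3}): φ is false.
  3 (successors {1, 2, 3}): φ is true.
For instance, at 2:
  At 2: Dia not Dia q is true, s is false, so Dia not Dia q and s is false.
    At 2: Dia not Dia q requires not Dia q at some successor in {3}.
      not Dia q holds at 3, so Dia not Dia q is true at 2.
Satisfying worlds: {1, 3}

1, 3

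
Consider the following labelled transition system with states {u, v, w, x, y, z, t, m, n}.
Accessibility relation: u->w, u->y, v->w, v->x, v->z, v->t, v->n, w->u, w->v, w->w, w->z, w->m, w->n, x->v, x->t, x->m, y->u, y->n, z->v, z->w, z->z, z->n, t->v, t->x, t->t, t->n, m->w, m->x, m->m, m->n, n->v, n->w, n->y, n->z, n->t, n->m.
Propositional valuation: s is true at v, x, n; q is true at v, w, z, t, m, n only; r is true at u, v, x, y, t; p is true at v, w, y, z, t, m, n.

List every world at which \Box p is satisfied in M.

u, x, z, n

Let φ = \Box p. Evaluate φ at each world:
  u (successors {w, y}): φ is true.
  v (successors {w, x, z, t, n}): φ is false.
  w (successors {u, v, w, z, m, n}): φ is false.
  x (successors {v, t, m}): φ is true.
  y (successors {u, n}): φ is false.
  z (successors {v, w, z, n}): φ is true.
  t (successors {v, x, t, n}): φ is false.
  m (successors {w, x, m, n}): φ is false.
  n (successors {v, w, y, z, t, m}): φ is true.
For instance, at z:
  At z: \Box p requires p at every successor {v, w, z, n}.
    At v: p is true.
    At w: p is true.
    At z: p is true.
    At n: p is true.
  So \Box p is true at z.
Satisfying worlds: {u, x, z, n}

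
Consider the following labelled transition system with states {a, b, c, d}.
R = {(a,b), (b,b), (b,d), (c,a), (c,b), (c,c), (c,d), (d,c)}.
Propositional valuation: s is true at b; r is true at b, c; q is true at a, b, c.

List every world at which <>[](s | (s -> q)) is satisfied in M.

Let φ = <>[](s | (s -> q)). Evaluate φ at each world:
  a (successors {b}): φ is true.
  b (successors {b, d}): φ is true.
  c (successors {a, b, c, d}): φ is true.
  d (successors {c}): φ is true.
For instance, at c:
  At c: <>[](s | (s -> q)) requires [](s | (s -> q)) at some successor in {a, b, c, d}.
    [](s | (s -> q)) holds at a, so <>[](s | (s -> q)) is true at c.
      At a: [](s | (s -> q)) requires s | (s -> q) at every successor {b}.
        At b: s | (s -> q) is true.
      So [](s | (s -> q)) is true at a.
Satisfying worlds: {a, b, c, d}

a, b, c, d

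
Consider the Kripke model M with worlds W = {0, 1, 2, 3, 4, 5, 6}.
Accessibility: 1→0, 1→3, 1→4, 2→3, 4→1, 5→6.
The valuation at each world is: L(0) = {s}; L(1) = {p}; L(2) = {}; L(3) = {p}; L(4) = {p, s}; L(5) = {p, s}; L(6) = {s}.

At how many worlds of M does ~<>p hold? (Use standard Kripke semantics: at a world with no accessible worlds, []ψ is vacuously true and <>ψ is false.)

Let φ = ~<>p. Evaluate φ at each world:
  0 (successors ∅): φ is true.
  1 (successors {0, 3, 4}): φ is false.
  2 (successors {3}): φ is false.
  3 (successors ∅): φ is true.
  4 (successors {1}): φ is false.
  5 (successors {6}): φ is true.
  6 (successors ∅): φ is true.
For instance, at 4:
  At 4: <>p is true, so ~<>p is false.
    At 4: <>p requires p at some successor in {1}.
      p holds at 1, so <>p is true at 4.
Satisfying worlds: {0, 3, 5, 6}

4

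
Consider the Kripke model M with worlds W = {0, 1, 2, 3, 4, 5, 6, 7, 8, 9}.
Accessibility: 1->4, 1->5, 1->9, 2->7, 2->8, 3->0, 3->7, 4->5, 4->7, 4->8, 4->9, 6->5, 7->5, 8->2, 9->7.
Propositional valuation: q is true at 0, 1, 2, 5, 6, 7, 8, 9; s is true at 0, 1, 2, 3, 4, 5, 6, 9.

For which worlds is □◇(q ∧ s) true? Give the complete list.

0, 2, 5, 9

Let φ = □◇(q ∧ s). Evaluate φ at each world:
  0 (successors ∅): φ is true.
  1 (successors {4, 5, 9}): φ is false.
  2 (successors {7, 8}): φ is true.
  3 (successors {0, 7}): φ is false.
  4 (successors {5, 7, 8, 9}): φ is false.
  5 (successors ∅): φ is true.
  6 (successors {5}): φ is false.
  7 (successors {5}): φ is false.
  8 (successors {2}): φ is false.
  9 (successors {7}): φ is true.
For instance, at 3:
  At 3: □◇(q ∧ s) requires ◇(q ∧ s) at every successor {0, 7}.
    ◇(q ∧ s) fails at 0, so □◇(q ∧ s) is false at 3.
      At 0: no accessible worlds, so ◇(q ∧ s) is false.
Satisfying worlds: {0, 2, 5, 9}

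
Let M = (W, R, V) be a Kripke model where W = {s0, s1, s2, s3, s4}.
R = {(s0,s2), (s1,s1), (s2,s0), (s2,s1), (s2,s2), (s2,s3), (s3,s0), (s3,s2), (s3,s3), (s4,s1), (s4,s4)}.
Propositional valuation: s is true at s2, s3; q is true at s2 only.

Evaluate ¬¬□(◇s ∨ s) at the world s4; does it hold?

Recall that □ψ holds at a world iff ψ holds at every accessible world, and ◇ψ holds iff ψ holds at some accessible world.
At s4: ¬□(◇s ∨ s) is true, so ¬¬□(◇s ∨ s) is false.
  At s4: □(◇s ∨ s) is false, so ¬□(◇s ∨ s) is true.
    At s4: □(◇s ∨ s) requires ◇s ∨ s at every successor {s1, s4}.
      ◇s ∨ s fails at s1, so □(◇s ∨ s) is false at s4.

No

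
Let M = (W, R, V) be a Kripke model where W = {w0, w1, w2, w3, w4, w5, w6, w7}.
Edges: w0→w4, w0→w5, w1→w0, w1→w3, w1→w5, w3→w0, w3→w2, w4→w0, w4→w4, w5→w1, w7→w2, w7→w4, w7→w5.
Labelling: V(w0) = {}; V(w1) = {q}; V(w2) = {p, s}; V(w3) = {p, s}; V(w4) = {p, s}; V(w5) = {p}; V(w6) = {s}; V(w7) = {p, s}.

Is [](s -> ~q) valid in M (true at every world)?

Let φ = [](s -> ~q). Evaluate φ at each world:
  w0 (successors {w4, w5}): φ is true.
  w1 (successors {w0, w3, w5}): φ is true.
  w2 (successors ∅): φ is true.
  w3 (successors {w0, w2}): φ is true.
  w4 (successors {w0, w4}): φ is true.
  w5 (successors {w1}): φ is true.
  w6 (successors ∅): φ is true.
  w7 (successors {w2, w4, w5}): φ is true.
For instance, at w0:
  At w0: [](s -> ~q) requires s -> ~q at every successor {w4, w5}.
    At w4: s -> ~q is true.
    At w5: s -> ~q is true.
  So [](s -> ~q) is true at w0.

Yes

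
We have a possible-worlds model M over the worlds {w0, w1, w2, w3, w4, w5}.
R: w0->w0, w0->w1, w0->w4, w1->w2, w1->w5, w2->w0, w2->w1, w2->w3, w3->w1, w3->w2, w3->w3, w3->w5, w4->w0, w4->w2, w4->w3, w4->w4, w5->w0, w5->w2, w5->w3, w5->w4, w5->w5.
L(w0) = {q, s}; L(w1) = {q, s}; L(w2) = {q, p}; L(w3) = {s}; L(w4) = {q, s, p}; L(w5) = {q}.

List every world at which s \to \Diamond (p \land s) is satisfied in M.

w0, w2, w4, w5

Let φ = s \to \Diamond (p \land s). Evaluate φ at each world:
  w0 (successors {w0, w1, w4}): φ is true.
  w1 (successors {w2, w5}): φ is false.
  w2 (successors {w0, w1, w3}): φ is true.
  w3 (successors {w1, w2, w3, w5}): φ is false.
  w4 (successors {w0, w2, w3, w4}): φ is true.
  w5 (successors {w0, w2, w3, w4, w5}): φ is true.
For instance, at w1:
  At w1: s is true, \Diamond (p \land s) is false, so s \to \Diamond (p \land s) is false.
    At w1: \Diamond (p \land s) requires p \land s at some successor in {w2, w5}.
      At w2: p \land s is false.
      At w5: p \land s is false.
    So \Diamond (p \land s) is false at w1.
Satisfying worlds: {w0, w2, w4, w5}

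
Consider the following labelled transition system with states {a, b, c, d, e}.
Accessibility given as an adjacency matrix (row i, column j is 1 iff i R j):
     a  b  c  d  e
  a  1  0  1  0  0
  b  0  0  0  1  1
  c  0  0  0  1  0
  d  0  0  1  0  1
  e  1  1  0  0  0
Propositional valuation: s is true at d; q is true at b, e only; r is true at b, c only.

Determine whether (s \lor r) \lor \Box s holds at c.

Recall that \Box ψ holds at a world iff ψ holds at every accessible world, and \Diamond ψ holds iff ψ holds at some accessible world.
At c: s \lor r is true, \Box s is true, so (s \lor r) \lor \Box s is true.
  At c: \Box s requires s at every successor {d}.
    At d: s is true.
  So \Box s is true at c.

Yes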